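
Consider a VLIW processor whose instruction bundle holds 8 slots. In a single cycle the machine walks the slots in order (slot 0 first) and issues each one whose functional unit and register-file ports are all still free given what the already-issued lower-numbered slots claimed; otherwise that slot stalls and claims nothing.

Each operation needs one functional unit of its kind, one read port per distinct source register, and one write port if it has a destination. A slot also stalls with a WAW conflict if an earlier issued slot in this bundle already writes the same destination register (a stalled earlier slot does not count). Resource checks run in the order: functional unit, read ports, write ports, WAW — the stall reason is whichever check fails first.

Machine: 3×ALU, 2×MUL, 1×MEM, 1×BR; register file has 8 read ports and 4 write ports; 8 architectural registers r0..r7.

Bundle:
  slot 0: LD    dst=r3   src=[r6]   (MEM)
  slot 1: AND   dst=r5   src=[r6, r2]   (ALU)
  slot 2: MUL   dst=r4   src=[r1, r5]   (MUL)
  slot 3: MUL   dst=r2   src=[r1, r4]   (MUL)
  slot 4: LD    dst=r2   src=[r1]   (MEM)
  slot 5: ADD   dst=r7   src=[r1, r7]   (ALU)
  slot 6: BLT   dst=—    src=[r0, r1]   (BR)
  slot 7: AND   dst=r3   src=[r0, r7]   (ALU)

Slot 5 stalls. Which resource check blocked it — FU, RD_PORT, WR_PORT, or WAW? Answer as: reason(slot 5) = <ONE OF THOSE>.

reason(slot 5) = RD_PORT

#0 MEM src=r6 dispatched  <A:3 Mu:2 Ld:0 B:1 rd:7 wr:3>
#1 ALU src=r6,r2 dispatched  <A:2 Mu:2 Ld:0 B:1 rd:5 wr:2>
#2 MUL src=r1,r5 dispatched  <A:2 Mu:1 Ld:0 B:1 rd:3 wr:1>
#3 MUL src=r1,r4 dispatched  <A:2 Mu:0 Ld:0 B:1 rd:1 wr:0>
#4 MEM src=r1 held:FU  <A:2 Mu:0 Ld:0 B:1 rd:1 wr:0>
#5 ALU src=r1,r7 held:RD_PORT  <A:2 Mu:0 Ld:0 B:1 rd:1 wr:0>
#6 BR src=r0,r1 held:RD_PORT  <A:2 Mu:0 Ld:0 B:1 rd:1 wr:0>
#7 ALU src=r0,r7 held:RD_PORT  <A:2 Mu:0 Ld:0 B:1 rd:1 wr:0>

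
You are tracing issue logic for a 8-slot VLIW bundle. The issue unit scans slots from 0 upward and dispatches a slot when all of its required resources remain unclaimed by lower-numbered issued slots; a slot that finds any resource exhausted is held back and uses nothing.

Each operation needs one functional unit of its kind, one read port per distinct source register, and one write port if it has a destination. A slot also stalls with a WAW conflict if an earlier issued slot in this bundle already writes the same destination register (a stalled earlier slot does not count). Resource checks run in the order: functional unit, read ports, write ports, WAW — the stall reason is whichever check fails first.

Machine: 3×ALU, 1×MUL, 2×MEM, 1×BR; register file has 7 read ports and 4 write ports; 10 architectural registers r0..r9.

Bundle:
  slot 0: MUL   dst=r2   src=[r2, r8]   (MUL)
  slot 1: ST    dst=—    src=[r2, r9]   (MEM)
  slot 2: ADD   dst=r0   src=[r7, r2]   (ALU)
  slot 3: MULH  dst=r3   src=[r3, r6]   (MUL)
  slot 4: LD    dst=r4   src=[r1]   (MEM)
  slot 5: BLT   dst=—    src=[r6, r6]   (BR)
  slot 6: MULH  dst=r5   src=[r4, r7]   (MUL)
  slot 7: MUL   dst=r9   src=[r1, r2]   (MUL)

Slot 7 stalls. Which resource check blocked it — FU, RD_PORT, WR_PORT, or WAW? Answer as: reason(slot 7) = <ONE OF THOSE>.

slot 0 (MUL): ISSUE — free A3,Mu0,Ld2,B1 rp5 wp3
slot 1 (MEM): ISSUE — free A3,Mu0,Ld1,B1 rp3 wp3
slot 2 (ALU): ISSUE — free A2,Mu0,Ld1,B1 rp1 wp2
slot 3 (MUL): stall FU — free A2,Mu0,Ld1,B1 rp1 wp2
slot 4 (MEM): ISSUE — free A2,Mu0,Ld0,B1 rp0 wp1
slot 5 (BR): stall RD_PORT — free A2,Mu0,Ld0,B1 rp0 wp1
slot 6 (MUL): stall FU — free A2,Mu0,Ld0,B1 rp0 wp1
slot 7 (MUL): stall FU — free A2,Mu0,Ld0,B1 rp0 wp1

reason(slot 7) = FU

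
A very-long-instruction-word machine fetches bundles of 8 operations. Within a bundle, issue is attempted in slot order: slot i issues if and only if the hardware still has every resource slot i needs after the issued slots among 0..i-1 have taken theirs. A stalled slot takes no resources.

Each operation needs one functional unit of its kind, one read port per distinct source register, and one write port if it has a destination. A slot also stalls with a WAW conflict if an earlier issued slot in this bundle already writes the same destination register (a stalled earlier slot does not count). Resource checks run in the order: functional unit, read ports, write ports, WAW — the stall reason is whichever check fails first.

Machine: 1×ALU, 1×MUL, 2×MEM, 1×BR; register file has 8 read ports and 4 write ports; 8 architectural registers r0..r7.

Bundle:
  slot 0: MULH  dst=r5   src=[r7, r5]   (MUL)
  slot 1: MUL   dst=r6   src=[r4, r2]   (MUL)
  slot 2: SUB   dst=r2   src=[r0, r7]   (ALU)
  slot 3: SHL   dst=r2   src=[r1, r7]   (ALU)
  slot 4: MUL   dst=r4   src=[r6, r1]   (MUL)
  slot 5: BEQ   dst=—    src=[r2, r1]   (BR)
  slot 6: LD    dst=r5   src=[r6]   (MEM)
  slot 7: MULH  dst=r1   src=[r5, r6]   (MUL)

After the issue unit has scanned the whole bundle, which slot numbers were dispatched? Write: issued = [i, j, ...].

issued = [0, 2, 5]

[0] MUL needs rd=2 wr=1: ok; after: ALU=1 MUL=0 MEM=2 BR=1, R=6, W=3
[1] MUL needs rd=2 wr=1: FU; after: ALU=1 MUL=0 MEM=2 BR=1, R=6, W=3
[2] ALU needs rd=2 wr=1: ok; after: ALU=0 MUL=0 MEM=2 BR=1, R=4, W=2
[3] ALU needs rd=2 wr=1: FU; after: ALU=0 MUL=0 MEM=2 BR=1, R=4, W=2
[4] MUL needs rd=2 wr=1: FU; after: ALU=0 MUL=0 MEM=2 BR=1, R=4, W=2
[5] BR needs rd=2 wr=0: ok; after: ALU=0 MUL=0 MEM=2 BR=0, R=2, W=2
[6] MEM needs rd=1 wr=1: WAW; after: ALU=0 MUL=0 MEM=2 BR=0, R=2, W=2
[7] MUL needs rd=2 wr=1: FU; after: ALU=0 MUL=0 MEM=2 BR=0, R=2, W=2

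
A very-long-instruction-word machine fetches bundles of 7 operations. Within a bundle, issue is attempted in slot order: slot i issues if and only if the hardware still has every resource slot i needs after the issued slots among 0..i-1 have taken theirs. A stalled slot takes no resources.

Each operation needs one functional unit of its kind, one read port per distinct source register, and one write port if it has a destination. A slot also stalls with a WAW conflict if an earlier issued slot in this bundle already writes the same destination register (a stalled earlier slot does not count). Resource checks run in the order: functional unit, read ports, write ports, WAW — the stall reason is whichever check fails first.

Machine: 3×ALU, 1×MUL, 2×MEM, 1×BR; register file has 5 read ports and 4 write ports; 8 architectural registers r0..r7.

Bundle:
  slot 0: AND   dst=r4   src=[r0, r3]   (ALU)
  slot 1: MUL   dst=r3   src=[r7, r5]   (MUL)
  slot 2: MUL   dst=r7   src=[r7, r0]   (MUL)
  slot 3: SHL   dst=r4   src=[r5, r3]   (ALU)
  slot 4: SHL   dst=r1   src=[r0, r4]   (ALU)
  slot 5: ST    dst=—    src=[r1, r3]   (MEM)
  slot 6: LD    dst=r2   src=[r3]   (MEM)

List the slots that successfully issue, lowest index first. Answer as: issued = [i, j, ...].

issued = [0, 1, 6]

slot 0 (ALU): ISSUE — free A2,Mu1,Ld2,B1 rp3 wp3
slot 1 (MUL): ISSUE — free A2,Mu0,Ld2,B1 rp1 wp2
slot 2 (MUL): stall FU — free A2,Mu0,Ld2,B1 rp1 wp2
slot 3 (ALU): stall RD_PORT — free A2,Mu0,Ld2,B1 rp1 wp2
slot 4 (ALU): stall RD_PORT — free A2,Mu0,Ld2,B1 rp1 wp2
slot 5 (MEM): stall RD_PORT — free A2,Mu0,Ld2,B1 rp1 wp2
slot 6 (MEM): ISSUE — free A2,Mu0,Ld1,B1 rp0 wp1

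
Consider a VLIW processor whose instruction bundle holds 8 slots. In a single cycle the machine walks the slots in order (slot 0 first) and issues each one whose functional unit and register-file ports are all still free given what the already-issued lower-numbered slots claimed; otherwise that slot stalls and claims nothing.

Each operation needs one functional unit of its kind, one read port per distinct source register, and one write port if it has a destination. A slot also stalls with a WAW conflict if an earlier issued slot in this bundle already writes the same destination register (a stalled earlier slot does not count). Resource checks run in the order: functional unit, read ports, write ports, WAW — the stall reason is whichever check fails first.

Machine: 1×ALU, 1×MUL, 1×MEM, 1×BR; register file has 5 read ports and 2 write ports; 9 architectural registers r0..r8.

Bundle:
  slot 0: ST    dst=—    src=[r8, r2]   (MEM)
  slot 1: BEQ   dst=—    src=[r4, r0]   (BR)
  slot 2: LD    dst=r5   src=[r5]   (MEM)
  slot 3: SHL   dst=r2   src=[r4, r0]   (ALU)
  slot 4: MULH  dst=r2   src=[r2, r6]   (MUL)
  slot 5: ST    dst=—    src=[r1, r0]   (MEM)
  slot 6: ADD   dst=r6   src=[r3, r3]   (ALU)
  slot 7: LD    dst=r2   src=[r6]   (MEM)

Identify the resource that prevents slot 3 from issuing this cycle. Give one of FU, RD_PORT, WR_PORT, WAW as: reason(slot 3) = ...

reason(slot 3) = RD_PORT

[0] MEM needs rd=2 wr=0: ok; after: ALU=1 MUL=1 MEM=0 BR=1, R=3, W=2
[1] BR needs rd=2 wr=0: ok; after: ALU=1 MUL=1 MEM=0 BR=0, R=1, W=2
[2] MEM needs rd=1 wr=1: FU; after: ALU=1 MUL=1 MEM=0 BR=0, R=1, W=2
[3] ALU needs rd=2 wr=1: RD_PORT; after: ALU=1 MUL=1 MEM=0 BR=0, R=1, W=2
[4] MUL needs rd=2 wr=1: RD_PORT; after: ALU=1 MUL=1 MEM=0 BR=0, R=1, W=2
[5] MEM needs rd=2 wr=0: FU; after: ALU=1 MUL=1 MEM=0 BR=0, R=1, W=2
[6] ALU needs rd=1 wr=1: ok; after: ALU=0 MUL=1 MEM=0 BR=0, R=0, W=1
[7] MEM needs rd=1 wr=1: FU; after: ALU=0 MUL=1 MEM=0 BR=0, R=0, W=1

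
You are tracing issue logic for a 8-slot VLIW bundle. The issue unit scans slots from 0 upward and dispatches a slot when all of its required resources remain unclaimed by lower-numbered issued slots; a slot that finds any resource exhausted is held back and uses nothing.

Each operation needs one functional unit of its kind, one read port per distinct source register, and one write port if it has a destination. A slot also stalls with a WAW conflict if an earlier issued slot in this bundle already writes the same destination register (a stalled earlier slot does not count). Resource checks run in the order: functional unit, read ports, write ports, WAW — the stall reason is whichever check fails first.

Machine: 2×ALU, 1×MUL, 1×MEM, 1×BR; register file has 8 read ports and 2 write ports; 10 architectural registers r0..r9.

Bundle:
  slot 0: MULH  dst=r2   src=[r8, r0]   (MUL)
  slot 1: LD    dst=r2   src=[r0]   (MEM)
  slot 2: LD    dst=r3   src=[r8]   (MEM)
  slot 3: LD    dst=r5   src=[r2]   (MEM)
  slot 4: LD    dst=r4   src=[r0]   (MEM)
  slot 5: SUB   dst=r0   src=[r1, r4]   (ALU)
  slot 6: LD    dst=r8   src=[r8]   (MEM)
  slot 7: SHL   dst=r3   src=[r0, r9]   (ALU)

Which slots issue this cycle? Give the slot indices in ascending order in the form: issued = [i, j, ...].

issued = [0, 2]

[0] MUL needs rd=2 wr=1: ok; after: ALU=2 MUL=0 MEM=1 BR=1, R=6, W=1
[1] MEM needs rd=1 wr=1: WAW; after: ALU=2 MUL=0 MEM=1 BR=1, R=6, W=1
[2] MEM needs rd=1 wr=1: ok; after: ALU=2 MUL=0 MEM=0 BR=1, R=5, W=0
[3] MEM needs rd=1 wr=1: FU; after: ALU=2 MUL=0 MEM=0 BR=1, R=5, W=0
[4] MEM needs rd=1 wr=1: FU; after: ALU=2 MUL=0 MEM=0 BR=1, R=5, W=0
[5] ALU needs rd=2 wr=1: WR_PORT; after: ALU=2 MUL=0 MEM=0 BR=1, R=5, W=0
[6] MEM needs rd=1 wr=1: FU; after: ALU=2 MUL=0 MEM=0 BR=1, R=5, W=0
[7] ALU needs rd=2 wr=1: WR_PORT; after: ALU=2 MUL=0 MEM=0 BR=1, R=5, W=0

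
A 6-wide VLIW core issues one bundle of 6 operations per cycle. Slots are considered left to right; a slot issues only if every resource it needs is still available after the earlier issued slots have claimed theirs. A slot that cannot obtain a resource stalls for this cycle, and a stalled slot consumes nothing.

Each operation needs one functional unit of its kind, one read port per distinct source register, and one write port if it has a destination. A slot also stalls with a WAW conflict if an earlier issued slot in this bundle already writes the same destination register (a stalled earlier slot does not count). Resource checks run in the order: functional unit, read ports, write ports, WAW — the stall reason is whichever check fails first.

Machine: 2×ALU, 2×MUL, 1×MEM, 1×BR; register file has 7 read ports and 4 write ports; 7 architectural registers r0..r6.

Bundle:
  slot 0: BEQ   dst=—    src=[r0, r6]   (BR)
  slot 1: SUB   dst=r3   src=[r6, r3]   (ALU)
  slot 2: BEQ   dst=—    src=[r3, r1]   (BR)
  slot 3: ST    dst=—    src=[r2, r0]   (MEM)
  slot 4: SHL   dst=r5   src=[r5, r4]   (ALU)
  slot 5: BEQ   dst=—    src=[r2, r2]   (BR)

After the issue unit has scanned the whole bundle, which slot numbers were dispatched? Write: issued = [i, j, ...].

issued = [0, 1, 3]

  0. BR ⇒ go  {2A/2Mu/1Ld/0B | 5r 4w}
  1. ALU→r3 ⇒ go  {1A/2Mu/1Ld/0B | 3r 3w}
  2. BR ⇒ no(FU)  {1A/2Mu/1Ld/0B | 3r 3w}
  3. MEM ⇒ go  {1A/2Mu/0Ld/0B | 1r 3w}
  4. ALU→r5 ⇒ no(RD_PORT)  {1A/2Mu/0Ld/0B | 1r 3w}
  5. BR ⇒ no(FU)  {1A/2Mu/0Ld/0B | 1r 3w}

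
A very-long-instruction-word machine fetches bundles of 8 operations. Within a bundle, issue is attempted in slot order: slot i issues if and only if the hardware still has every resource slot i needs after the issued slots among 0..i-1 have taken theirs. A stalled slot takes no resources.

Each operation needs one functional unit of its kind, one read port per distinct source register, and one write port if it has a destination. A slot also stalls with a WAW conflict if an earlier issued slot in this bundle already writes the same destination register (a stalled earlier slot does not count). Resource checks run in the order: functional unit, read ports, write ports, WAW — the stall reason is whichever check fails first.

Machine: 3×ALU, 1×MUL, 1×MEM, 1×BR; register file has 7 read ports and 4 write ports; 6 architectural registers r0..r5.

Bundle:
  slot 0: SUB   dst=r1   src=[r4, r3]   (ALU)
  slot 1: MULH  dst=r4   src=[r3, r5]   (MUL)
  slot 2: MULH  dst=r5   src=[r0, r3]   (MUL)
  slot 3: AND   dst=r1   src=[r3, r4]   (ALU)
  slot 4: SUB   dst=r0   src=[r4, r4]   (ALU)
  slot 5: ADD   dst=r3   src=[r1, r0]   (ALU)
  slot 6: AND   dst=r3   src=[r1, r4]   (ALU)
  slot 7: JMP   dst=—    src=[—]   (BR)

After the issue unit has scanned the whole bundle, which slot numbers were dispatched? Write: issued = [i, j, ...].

issued = [0, 1, 4, 5, 7]

slot 0 (ALU): ISSUE — free A2,Mu1,Ld1,B1 rp5 wp3
slot 1 (MUL): ISSUE — free A2,Mu0,Ld1,B1 rp3 wp2
slot 2 (MUL): stall FU — free A2,Mu0,Ld1,B1 rp3 wp2
slot 3 (ALU): stall WAW — free A2,Mu0,Ld1,B1 rp3 wp2
slot 4 (ALU): ISSUE — free A1,Mu0,Ld1,B1 rp2 wp1
slot 5 (ALU): ISSUE — free A0,Mu0,Ld1,B1 rp0 wp0
slot 6 (ALU): stall FU — free A0,Mu0,Ld1,B1 rp0 wp0
slot 7 (BR): ISSUE — free A0,Mu0,Ld1,B0 rp0 wp0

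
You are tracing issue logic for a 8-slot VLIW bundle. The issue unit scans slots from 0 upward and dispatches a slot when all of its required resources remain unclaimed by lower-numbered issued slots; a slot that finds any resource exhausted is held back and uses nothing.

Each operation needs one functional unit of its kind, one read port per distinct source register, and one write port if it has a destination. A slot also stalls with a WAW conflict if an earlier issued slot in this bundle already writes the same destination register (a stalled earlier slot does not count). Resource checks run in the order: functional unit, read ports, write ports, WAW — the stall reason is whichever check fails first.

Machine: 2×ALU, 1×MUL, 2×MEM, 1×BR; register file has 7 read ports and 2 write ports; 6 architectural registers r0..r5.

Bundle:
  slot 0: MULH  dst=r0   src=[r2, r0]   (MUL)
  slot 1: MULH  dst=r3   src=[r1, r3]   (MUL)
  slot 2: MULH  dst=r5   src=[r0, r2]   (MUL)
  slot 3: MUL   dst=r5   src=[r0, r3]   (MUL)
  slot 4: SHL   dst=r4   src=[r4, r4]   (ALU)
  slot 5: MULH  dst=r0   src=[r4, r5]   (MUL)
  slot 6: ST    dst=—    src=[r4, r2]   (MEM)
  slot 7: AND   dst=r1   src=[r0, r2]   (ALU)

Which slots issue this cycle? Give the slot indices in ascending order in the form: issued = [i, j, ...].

[0] MUL needs rd=2 wr=1: ok; after: ALU=2 MUL=0 MEM=2 BR=1, R=5, W=1
[1] MUL needs rd=2 wr=1: FU; after: ALU=2 MUL=0 MEM=2 BR=1, R=5, W=1
[2] MUL needs rd=2 wr=1: FU; after: ALU=2 MUL=0 MEM=2 BR=1, R=5, W=1
[3] MUL needs rd=2 wr=1: FU; after: ALU=2 MUL=0 MEM=2 BR=1, R=5, W=1
[4] ALU needs rd=1 wr=1: ok; after: ALU=1 MUL=0 MEM=2 BR=1, R=4, W=0
[5] MUL needs rd=2 wr=1: FU; after: ALU=1 MUL=0 MEM=2 BR=1, R=4, W=0
[6] MEM needs rd=2 wr=0: ok; after: ALU=1 MUL=0 MEM=1 BR=1, R=2, W=0
[7] ALU needs rd=2 wr=1: WR_PORT; after: ALU=1 MUL=0 MEM=1 BR=1, R=2, W=0

issued = [0, 4, 6]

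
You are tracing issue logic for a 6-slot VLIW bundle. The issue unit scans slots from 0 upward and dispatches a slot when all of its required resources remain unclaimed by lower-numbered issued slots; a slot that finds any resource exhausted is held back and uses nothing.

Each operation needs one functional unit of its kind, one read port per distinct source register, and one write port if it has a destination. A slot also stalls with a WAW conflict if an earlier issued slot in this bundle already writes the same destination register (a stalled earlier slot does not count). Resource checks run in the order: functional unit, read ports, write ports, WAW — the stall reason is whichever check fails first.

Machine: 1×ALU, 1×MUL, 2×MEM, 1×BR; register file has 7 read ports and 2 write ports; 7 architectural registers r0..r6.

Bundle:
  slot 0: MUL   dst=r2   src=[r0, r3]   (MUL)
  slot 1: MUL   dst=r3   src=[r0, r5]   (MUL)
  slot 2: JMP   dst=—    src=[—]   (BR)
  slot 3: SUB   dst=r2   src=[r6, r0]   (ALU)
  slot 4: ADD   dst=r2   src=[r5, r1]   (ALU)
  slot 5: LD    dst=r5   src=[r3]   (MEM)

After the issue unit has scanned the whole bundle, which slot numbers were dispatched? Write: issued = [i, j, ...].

#0 MUL src=r0,r3 dispatched  <A:1 Mu:0 Ld:2 B:1 rd:5 wr:1>
#1 MUL src=r0,r5 held:FU  <A:1 Mu:0 Ld:2 B:1 rd:5 wr:1>
#2 BR src=- dispatched  <A:1 Mu:0 Ld:2 B:0 rd:5 wr:1>
#3 ALU src=r6,r0 held:WAW  <A:1 Mu:0 Ld:2 B:0 rd:5 wr:1>
#4 ALU src=r5,r1 held:WAW  <A:1 Mu:0 Ld:2 B:0 rd:5 wr:1>
#5 MEM src=r3 dispatched  <A:1 Mu:0 Ld:1 B:0 rd:4 wr:0>

issued = [0, 2, 5]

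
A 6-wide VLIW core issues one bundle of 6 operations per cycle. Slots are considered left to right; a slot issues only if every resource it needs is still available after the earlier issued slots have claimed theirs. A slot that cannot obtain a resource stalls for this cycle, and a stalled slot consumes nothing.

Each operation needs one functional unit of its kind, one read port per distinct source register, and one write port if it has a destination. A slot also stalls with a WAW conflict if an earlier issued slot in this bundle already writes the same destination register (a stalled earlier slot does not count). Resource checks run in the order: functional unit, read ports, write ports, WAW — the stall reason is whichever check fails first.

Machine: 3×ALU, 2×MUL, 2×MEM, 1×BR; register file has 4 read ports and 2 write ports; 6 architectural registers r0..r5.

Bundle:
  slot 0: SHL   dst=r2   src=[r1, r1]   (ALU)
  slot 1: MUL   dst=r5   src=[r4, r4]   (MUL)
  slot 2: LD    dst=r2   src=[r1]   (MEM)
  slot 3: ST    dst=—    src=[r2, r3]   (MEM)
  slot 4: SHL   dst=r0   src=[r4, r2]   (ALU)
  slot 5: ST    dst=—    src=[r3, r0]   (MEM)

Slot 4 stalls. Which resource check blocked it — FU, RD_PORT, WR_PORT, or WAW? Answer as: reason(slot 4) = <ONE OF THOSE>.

[0] ALU needs rd=1 wr=1: ok; after: ALU=2 MUL=2 MEM=2 BR=1, R=3, W=1
[1] MUL needs rd=1 wr=1: ok; after: ALU=2 MUL=1 MEM=2 BR=1, R=2, W=0
[2] MEM needs rd=1 wr=1: WR_PORT; after: ALU=2 MUL=1 MEM=2 BR=1, R=2, W=0
[3] MEM needs rd=2 wr=0: ok; after: ALU=2 MUL=1 MEM=1 BR=1, R=0, W=0
[4] ALU needs rd=2 wr=1: RD_PORT; after: ALU=2 MUL=1 MEM=1 BR=1, R=0, W=0
[5] MEM needs rd=2 wr=0: RD_PORT; after: ALU=2 MUL=1 MEM=1 BR=1, R=0, W=0

reason(slot 4) = RD_PORT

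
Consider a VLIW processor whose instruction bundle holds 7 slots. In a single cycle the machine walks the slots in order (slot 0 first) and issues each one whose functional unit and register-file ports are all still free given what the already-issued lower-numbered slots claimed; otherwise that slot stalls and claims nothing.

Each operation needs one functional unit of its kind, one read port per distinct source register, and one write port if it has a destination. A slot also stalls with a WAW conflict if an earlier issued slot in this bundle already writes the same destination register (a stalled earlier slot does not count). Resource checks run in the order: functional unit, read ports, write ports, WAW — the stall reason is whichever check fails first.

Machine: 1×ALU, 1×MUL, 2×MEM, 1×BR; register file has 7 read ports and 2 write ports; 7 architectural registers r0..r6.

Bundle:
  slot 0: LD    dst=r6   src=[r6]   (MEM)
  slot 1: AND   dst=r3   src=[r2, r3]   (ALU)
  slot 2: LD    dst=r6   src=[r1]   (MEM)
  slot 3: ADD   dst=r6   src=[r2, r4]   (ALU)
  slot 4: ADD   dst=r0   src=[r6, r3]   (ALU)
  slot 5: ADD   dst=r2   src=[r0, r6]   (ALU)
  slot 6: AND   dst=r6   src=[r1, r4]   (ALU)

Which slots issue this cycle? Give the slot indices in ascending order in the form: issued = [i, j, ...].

issued = [0, 1]

#0 MEM src=r6 dispatched  <A:1 Mu:1 Ld:1 B:1 rd:6 wr:1>
#1 ALU src=r2,r3 dispatched  <A:0 Mu:1 Ld:1 B:1 rd:4 wr:0>
#2 MEM src=r1 held:WR_PORT  <A:0 Mu:1 Ld:1 B:1 rd:4 wr:0>
#3 ALU src=r2,r4 held:FU  <A:0 Mu:1 Ld:1 B:1 rd:4 wr:0>
#4 ALU src=r6,r3 held:FU  <A:0 Mu:1 Ld:1 B:1 rd:4 wr:0>
#5 ALU src=r0,r6 held:FU  <A:0 Mu:1 Ld:1 B:1 rd:4 wr:0>
#6 ALU src=r1,r4 held:FU  <A:0 Mu:1 Ld:1 B:1 rd:4 wr:0>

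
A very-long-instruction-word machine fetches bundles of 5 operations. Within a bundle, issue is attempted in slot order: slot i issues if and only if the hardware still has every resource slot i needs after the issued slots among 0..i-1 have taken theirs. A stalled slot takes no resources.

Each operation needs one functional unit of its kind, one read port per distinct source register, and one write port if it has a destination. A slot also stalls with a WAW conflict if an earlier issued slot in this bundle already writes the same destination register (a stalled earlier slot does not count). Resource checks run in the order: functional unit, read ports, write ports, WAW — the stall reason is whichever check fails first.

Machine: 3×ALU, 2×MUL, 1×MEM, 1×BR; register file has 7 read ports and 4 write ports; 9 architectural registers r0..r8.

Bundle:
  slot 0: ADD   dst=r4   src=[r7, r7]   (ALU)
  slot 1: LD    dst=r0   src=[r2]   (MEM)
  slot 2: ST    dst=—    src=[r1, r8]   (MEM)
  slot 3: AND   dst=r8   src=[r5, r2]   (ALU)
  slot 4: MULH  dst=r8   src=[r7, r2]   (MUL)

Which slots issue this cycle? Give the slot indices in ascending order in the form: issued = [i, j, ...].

issued = [0, 1, 3]

[0] ALU needs rd=1 wr=1: ok; after: ALU=2 MUL=2 MEM=1 BR=1, R=6, W=3
[1] MEM needs rd=1 wr=1: ok; after: ALU=2 MUL=2 MEM=0 BR=1, R=5, W=2
[2] MEM needs rd=2 wr=0: FU; after: ALU=2 MUL=2 MEM=0 BR=1, R=5, W=2
[3] ALU needs rd=2 wr=1: ok; after: ALU=1 MUL=2 MEM=0 BR=1, R=3, W=1
[4] MUL needs rd=2 wr=1: WAW; after: ALU=1 MUL=2 MEM=0 BR=1, R=3, W=1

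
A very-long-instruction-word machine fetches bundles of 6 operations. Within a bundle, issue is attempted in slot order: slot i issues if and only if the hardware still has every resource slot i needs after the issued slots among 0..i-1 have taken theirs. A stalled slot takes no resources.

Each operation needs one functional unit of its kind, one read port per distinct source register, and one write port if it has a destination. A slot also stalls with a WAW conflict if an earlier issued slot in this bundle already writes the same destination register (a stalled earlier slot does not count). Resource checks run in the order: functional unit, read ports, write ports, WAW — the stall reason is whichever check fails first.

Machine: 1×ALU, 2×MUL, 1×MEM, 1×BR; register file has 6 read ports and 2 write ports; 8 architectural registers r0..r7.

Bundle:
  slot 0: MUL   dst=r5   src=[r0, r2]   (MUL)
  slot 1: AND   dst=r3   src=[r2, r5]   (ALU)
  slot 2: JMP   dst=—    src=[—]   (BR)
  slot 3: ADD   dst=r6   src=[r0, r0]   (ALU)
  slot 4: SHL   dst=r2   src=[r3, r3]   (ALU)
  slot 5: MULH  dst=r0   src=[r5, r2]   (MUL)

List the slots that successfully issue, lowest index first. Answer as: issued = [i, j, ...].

issued = [0, 1, 2]

[0] MUL needs rd=2 wr=1: ok; after: ALU=1 MUL=1 MEM=1 BR=1, R=4, W=1
[1] ALU needs rd=2 wr=1: ok; after: ALU=0 MUL=1 MEM=1 BR=1, R=2, W=0
[2] BR needs rd=0 wr=0: ok; after: ALU=0 MUL=1 MEM=1 BR=0, R=2, W=0
[3] ALU needs rd=1 wr=1: FU; after: ALU=0 MUL=1 MEM=1 BR=0, R=2, W=0
[4] ALU needs rd=1 wr=1: FU; after: ALU=0 MUL=1 MEM=1 BR=0, R=2, W=0
[5] MUL needs rd=2 wr=1: WR_PORT; after: ALU=0 MUL=1 MEM=1 BR=0, R=2, W=0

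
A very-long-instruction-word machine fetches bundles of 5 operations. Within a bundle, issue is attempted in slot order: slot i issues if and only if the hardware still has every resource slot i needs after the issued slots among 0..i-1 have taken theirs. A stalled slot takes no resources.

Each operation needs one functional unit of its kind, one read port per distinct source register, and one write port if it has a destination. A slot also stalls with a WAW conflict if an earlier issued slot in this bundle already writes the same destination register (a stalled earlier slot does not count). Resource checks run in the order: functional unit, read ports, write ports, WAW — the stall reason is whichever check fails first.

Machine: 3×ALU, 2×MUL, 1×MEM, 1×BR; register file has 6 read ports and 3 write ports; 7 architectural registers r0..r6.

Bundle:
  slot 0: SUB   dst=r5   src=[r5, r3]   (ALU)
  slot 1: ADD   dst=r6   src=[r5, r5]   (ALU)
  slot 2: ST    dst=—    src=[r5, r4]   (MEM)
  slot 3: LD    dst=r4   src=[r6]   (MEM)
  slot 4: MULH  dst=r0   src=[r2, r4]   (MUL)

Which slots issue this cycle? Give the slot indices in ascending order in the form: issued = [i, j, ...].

issued = [0, 1, 2]

  0. ALU→r5 ⇒ go  {2A/2Mu/1Ld/1B | 4r 2w}
  1. ALU→r6 ⇒ go  {1A/2Mu/1Ld/1B | 3r 1w}
  2. MEM ⇒ go  {1A/2Mu/0Ld/1B | 1r 1w}
  3. MEM→r4 ⇒ no(FU)  {1A/2Mu/0Ld/1B | 1r 1w}
  4. MUL→r0 ⇒ no(RD_PORT)  {1A/2Mu/0Ld/1B | 1r 1w}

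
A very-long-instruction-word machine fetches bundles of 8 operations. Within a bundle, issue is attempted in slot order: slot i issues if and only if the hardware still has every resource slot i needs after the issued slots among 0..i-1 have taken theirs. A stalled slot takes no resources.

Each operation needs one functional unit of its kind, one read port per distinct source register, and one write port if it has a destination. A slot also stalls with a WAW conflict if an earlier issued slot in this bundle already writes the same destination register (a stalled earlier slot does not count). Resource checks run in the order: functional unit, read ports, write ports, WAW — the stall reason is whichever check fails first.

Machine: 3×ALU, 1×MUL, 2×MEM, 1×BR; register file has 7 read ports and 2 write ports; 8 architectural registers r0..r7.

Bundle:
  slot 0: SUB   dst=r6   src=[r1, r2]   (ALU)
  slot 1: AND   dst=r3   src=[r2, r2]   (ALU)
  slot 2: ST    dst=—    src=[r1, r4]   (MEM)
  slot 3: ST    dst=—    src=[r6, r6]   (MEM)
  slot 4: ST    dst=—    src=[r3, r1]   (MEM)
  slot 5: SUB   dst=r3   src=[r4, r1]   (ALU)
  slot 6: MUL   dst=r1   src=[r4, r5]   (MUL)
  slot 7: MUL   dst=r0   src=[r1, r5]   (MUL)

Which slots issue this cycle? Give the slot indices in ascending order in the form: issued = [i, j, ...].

#0 ALU src=r1,r2 dispatched  <A:2 Mu:1 Ld:2 B:1 rd:5 wr:1>
#1 ALU src=r2,r2 dispatched  <A:1 Mu:1 Ld:2 B:1 rd:4 wr:0>
#2 MEM src=r1,r4 dispatched  <A:1 Mu:1 Ld:1 B:1 rd:2 wr:0>
#3 MEM src=r6,r6 dispatched  <A:1 Mu:1 Ld:0 B:1 rd:1 wr:0>
#4 MEM src=r3,r1 held:FU  <A:1 Mu:1 Ld:0 B:1 rd:1 wr:0>
#5 ALU src=r4,r1 held:RD_PORT  <A:1 Mu:1 Ld:0 B:1 rd:1 wr:0>
#6 MUL src=r4,r5 held:RD_PORT  <A:1 Mu:1 Ld:0 B:1 rd:1 wr:0>
#7 MUL src=r1,r5 held:RD_PORT  <A:1 Mu:1 Ld:0 B:1 rd:1 wr:0>

issued = [0, 1, 2, 3]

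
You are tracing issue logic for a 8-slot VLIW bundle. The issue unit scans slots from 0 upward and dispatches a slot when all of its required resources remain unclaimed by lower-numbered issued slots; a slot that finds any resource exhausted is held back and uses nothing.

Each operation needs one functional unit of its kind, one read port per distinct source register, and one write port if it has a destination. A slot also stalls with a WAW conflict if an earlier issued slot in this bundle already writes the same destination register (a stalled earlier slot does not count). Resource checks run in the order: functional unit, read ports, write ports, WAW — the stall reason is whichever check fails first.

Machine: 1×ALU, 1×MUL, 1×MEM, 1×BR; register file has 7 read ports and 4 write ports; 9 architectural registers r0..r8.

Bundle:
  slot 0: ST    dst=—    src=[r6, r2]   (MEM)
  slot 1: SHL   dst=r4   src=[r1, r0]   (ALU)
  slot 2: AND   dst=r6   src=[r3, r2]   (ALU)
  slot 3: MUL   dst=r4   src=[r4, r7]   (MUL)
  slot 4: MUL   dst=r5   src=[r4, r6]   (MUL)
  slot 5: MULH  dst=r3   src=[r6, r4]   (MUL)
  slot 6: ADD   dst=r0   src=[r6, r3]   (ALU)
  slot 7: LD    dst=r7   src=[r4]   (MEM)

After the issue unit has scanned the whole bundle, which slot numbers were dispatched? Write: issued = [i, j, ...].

[0] MEM needs rd=2 wr=0: ok; after: ALU=1 MUL=1 MEM=0 BR=1, R=5, W=4
[1] ALU needs rd=2 wr=1: ok; after: ALU=0 MUL=1 MEM=0 BR=1, R=3, W=3
[2] ALU needs rd=2 wr=1: FU; after: ALU=0 MUL=1 MEM=0 BR=1, R=3, W=3
[3] MUL needs rd=2 wr=1: WAW; after: ALU=0 MUL=1 MEM=0 BR=1, R=3, W=3
[4] MUL needs rd=2 wr=1: ok; after: ALU=0 MUL=0 MEM=0 BR=1, R=1, W=2
[5] MUL needs rd=2 wr=1: FU; after: ALU=0 MUL=0 MEM=0 BR=1, R=1, W=2
[6] ALU needs rd=2 wr=1: FU; after: ALU=0 MUL=0 MEM=0 BR=1, R=1, W=2
[7] MEM needs rd=1 wr=1: FU; after: ALU=0 MUL=0 MEM=0 BR=1, R=1, W=2

issued = [0, 1, 4]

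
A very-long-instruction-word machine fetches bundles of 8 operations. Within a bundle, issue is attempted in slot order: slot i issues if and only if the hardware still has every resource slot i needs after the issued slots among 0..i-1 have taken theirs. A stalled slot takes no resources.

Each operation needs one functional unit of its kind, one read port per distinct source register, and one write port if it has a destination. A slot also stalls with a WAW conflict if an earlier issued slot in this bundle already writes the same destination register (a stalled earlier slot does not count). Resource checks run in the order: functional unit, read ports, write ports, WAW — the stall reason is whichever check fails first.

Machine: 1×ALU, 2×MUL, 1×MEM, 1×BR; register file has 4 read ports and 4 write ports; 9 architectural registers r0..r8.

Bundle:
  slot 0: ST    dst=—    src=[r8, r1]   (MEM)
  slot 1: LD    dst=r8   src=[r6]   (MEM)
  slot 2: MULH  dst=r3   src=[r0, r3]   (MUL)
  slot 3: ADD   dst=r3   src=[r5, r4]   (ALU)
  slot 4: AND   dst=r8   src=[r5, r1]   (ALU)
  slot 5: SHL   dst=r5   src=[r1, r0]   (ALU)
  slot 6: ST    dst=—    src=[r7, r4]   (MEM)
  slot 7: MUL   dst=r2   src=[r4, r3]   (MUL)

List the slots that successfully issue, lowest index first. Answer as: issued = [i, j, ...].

issued = [0, 2]

slot 0 (MEM): ISSUE — free A1,Mu2,Ld0,B1 rp2 wp4
slot 1 (MEM): stall FU — free A1,Mu2,Ld0,B1 rp2 wp4
slot 2 (MUL): ISSUE — free A1,Mu1,Ld0,B1 rp0 wp3
slot 3 (ALU): stall RD_PORT — free A1,Mu1,Ld0,B1 rp0 wp3
slot 4 (ALU): stall RD_PORT — free A1,Mu1,Ld0,B1 rp0 wp3
slot 5 (ALU): stall RD_PORT — free A1,Mu1,Ld0,B1 rp0 wp3
slot 6 (MEM): stall FU — free A1,Mu1,Ld0,B1 rp0 wp3
slot 7 (MUL): stall RD_PORT — free A1,Mu1,Ld0,B1 rp0 wp3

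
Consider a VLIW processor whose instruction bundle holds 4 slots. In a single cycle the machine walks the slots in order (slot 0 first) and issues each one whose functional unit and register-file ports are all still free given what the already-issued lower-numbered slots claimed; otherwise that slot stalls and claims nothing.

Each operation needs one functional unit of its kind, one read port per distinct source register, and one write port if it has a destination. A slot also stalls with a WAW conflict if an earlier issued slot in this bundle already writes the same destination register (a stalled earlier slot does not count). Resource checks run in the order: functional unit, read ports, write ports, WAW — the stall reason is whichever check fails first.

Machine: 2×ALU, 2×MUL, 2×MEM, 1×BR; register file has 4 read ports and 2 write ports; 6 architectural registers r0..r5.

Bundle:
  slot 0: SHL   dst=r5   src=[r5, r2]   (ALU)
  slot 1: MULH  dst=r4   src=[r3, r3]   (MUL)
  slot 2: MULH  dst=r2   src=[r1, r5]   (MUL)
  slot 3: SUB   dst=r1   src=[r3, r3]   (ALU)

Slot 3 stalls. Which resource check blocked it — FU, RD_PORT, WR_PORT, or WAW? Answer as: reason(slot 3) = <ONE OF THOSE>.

(0) want 1×ALU +2rd +1wr — yes → AL1|MU2|ME2|BR1|rd2|wr1
(1) want 1×MUL +1rd +1wr — yes → AL1|MU1|ME2|BR1|rd1|wr0
(2) want 1×MUL +2rd +1wr — RD_PORT → AL1|MU1|ME2|BR1|rd1|wr0
(3) want 1×ALU +1rd +1wr — WR_PORT → AL1|MU1|ME2|BR1|rd1|wr0

reason(slot 3) = WR_PORT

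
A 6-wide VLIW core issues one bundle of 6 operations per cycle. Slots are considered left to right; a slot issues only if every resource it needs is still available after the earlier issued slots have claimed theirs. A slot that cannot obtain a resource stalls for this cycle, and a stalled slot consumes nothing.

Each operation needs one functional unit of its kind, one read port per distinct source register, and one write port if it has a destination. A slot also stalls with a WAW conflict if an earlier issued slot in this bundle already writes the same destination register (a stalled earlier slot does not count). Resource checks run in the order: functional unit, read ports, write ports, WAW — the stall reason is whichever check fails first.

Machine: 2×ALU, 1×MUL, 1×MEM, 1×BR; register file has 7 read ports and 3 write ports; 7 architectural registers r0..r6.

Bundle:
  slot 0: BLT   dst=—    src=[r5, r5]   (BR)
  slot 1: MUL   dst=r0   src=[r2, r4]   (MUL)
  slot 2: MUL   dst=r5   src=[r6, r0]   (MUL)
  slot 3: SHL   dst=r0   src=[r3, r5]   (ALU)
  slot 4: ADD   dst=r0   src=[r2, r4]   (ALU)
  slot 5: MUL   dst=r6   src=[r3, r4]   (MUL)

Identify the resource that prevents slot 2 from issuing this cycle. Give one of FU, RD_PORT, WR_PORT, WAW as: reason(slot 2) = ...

#0 BR src=r5,r5 dispatched  <A:2 Mu:1 Ld:1 B:0 rd:6 wr:3>
#1 MUL src=r2,r4 dispatched  <A:2 Mu:0 Ld:1 B:0 rd:4 wr:2>
#2 MUL src=r6,r0 held:FU  <A:2 Mu:0 Ld:1 B:0 rd:4 wr:2>
#3 ALU src=r3,r5 held:WAW  <A:2 Mu:0 Ld:1 B:0 rd:4 wr:2>
#4 ALU src=r2,r4 held:WAW  <A:2 Mu:0 Ld:1 B:0 rd:4 wr:2>
#5 MUL src=r3,r4 held:FU  <A:2 Mu:0 Ld:1 B:0 rd:4 wr:2>

reason(slot 2) = FU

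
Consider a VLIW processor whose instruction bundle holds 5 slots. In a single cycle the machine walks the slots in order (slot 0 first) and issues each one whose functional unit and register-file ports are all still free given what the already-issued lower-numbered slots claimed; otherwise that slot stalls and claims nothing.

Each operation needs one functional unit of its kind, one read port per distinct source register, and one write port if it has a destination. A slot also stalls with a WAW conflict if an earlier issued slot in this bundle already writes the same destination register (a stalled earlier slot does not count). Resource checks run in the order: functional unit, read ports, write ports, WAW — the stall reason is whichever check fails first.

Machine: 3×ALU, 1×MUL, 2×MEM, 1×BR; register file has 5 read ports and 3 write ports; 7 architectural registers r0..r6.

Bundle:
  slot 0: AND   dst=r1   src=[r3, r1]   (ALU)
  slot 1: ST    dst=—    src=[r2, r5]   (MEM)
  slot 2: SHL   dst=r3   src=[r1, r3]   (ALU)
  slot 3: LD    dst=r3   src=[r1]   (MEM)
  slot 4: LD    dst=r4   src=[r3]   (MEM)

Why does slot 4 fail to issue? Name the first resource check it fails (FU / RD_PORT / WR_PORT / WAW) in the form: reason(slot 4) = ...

reason(slot 4) = FU

(0) want 1×ALU +2rd +1wr — yes → AL2|MU1|ME2|BR1|rd3|wr2
(1) want 1×MEM +2rd +0wr — yes → AL2|MU1|ME1|BR1|rd1|wr2
(2) want 1×ALU +2rd +1wr — RD_PORT → AL2|MU1|ME1|BR1|rd1|wr2
(3) want 1×MEM +1rd +1wr — yes → AL2|MU1|ME0|BR1|rd0|wr1
(4) want 1×MEM +1rd +1wr — FU → AL2|MU1|ME0|BR1|rd0|wr1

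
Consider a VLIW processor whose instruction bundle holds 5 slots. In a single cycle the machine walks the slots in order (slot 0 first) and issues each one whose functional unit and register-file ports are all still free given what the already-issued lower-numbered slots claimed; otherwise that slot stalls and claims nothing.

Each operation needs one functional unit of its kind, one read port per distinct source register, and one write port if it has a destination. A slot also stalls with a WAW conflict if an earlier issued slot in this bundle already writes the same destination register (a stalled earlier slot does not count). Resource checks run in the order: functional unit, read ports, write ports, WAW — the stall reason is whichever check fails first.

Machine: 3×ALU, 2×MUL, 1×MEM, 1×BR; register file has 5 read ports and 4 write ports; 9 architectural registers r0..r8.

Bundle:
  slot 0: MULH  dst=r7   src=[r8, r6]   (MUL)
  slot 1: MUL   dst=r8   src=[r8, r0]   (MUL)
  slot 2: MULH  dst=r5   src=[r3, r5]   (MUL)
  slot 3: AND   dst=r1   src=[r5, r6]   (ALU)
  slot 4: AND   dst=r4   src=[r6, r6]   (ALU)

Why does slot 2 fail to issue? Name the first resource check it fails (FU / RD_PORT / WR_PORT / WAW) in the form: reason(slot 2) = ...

[0] MUL needs rd=2 wr=1: ok; after: ALU=3 MUL=1 MEM=1 BR=1, R=3, W=3
[1] MUL needs rd=2 wr=1: ok; after: ALU=3 MUL=0 MEM=1 BR=1, R=1, W=2
[2] MUL needs rd=2 wr=1: FU; after: ALU=3 MUL=0 MEM=1 BR=1, R=1, W=2
[3] ALU needs rd=2 wr=1: RD_PORT; after: ALU=3 MUL=0 MEM=1 BR=1, R=1, W=2
[4] ALU needs rd=1 wr=1: ok; after: ALU=2 MUL=0 MEM=1 BR=1, R=0, W=1

reason(slot 2) = FU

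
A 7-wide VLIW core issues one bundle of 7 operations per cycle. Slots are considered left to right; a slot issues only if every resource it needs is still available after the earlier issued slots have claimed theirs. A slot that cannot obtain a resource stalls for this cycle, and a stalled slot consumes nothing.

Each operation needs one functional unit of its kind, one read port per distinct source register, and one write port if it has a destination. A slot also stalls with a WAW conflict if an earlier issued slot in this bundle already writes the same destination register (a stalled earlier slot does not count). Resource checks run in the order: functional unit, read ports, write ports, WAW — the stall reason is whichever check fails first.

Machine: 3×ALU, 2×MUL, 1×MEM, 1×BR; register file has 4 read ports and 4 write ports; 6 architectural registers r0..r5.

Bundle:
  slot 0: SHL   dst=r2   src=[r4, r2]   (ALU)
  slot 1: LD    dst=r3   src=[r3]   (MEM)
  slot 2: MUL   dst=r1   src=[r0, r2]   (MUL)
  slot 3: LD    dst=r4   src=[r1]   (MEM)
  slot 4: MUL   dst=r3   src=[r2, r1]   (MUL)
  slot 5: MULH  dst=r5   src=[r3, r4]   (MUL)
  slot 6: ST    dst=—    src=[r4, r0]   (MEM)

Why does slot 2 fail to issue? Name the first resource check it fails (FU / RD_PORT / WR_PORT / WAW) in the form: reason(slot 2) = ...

reason(slot 2) = RD_PORT

  0. ALU→r2 ⇒ go  {2A/2Mu/1Ld/1B | 2r 3w}
  1. MEM→r3 ⇒ go  {2A/2Mu/0Ld/1B | 1r 2w}
  2. MUL→r1 ⇒ no(RD_PORT)  {2A/2Mu/0Ld/1B | 1r 2w}
  3. MEM→r4 ⇒ no(FU)  {2A/2Mu/0Ld/1B | 1r 2w}
  4. MUL→r3 ⇒ no(RD_PORT)  {2A/2Mu/0Ld/1B | 1r 2w}
  5. MUL→r5 ⇒ no(RD_PORT)  {2A/2Mu/0Ld/1B | 1r 2w}
  6. MEM ⇒ no(FU)  {2A/2Mu/0Ld/1B | 1r 2w}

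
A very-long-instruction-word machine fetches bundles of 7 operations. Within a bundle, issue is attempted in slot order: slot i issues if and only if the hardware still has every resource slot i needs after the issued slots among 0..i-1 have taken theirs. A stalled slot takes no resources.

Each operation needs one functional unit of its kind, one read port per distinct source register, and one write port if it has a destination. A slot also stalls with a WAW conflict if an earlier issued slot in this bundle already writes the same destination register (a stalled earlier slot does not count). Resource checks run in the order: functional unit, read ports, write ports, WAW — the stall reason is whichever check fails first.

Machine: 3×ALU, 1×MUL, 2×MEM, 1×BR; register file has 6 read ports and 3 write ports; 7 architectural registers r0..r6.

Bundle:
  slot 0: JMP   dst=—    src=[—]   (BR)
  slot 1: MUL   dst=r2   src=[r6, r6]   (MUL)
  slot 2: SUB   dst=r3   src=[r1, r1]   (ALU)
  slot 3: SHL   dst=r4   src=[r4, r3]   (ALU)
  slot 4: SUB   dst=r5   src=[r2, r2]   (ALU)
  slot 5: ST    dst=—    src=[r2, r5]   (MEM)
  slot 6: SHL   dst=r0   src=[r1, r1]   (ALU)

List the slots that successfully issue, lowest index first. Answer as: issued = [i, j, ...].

slot 0 (BR): ISSUE — free A3,Mu1,Ld2,B0 rp6 wp3
slot 1 (MUL): ISSUE — free A3,Mu0,Ld2,B0 rp5 wp2
slot 2 (ALU): ISSUE — free A2,Mu0,Ld2,B0 rp4 wp1
slot 3 (ALU): ISSUE — free A1,Mu0,Ld2,B0 rp2 wp0
slot 4 (ALU): stall WR_PORT — free A1,Mu0,Ld2,B0 rp2 wp0
slot 5 (MEM): ISSUE — free A1,Mu0,Ld1,B0 rp0 wp0
slot 6 (ALU): stall RD_PORT — free A1,Mu0,Ld1,B0 rp0 wp0

issued = [0, 1, 2, 3, 5]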